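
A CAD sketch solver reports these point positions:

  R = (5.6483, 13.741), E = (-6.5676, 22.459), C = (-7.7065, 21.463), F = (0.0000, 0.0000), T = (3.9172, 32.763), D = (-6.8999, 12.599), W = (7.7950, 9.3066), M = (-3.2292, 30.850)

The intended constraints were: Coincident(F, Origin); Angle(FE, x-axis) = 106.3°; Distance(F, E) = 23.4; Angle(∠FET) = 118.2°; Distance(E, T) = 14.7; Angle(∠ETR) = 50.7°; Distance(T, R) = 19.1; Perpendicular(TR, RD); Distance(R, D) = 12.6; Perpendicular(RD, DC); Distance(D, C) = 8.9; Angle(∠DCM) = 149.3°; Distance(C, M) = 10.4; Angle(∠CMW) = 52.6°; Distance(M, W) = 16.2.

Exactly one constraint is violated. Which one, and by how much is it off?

Distance(M, W) = 16.2 — off by 8.00.

F = (0.00, 0.00) ✓; FE at 106.3° ✓; |FE| = 23.40 ✓; ∠FET = 118.2° ✓; |ET| = 14.70 ✓; ∠ETR = 50.70° ✓; |TR| = 19.10 ✓; ∠(TR, RD) = 90.00° ✓; |RD| = 12.60 ✓; ∠(RD, DC) = 90.00° ✓; |DC| = 8.901 ✓; ∠DCM = 149.3° ✓; |CM| = 10.40 ✓; ∠CMW = 52.60° ✓; |MW| = 24.20 ✗.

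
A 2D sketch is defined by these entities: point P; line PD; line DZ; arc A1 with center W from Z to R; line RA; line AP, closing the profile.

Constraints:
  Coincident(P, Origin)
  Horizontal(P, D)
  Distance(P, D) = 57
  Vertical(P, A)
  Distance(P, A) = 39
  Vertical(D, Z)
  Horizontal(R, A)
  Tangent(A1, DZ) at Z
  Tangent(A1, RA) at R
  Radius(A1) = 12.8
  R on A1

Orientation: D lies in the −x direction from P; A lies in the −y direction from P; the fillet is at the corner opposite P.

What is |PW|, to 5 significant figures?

51.382

P is at the origin; P and D share the same y with |PD| = 57.0 and D on the −x side, so D = (-57.000, 0.0000). PA is vertical with |PA| = 39.0 and A on the −y side, so A = (0.0000, -39.000). The virtual corner opposite P is at (-57.000, -39.000). Since A1 is tangent to DZ there, WZ ⟂ DZ and the tangent condition forces WR to be normal to RA, with radius 12.8, so the center W sits 12.8 in from both sides at W = (-44.200, -26.200). Then |PW| = |W − P| = 51.382.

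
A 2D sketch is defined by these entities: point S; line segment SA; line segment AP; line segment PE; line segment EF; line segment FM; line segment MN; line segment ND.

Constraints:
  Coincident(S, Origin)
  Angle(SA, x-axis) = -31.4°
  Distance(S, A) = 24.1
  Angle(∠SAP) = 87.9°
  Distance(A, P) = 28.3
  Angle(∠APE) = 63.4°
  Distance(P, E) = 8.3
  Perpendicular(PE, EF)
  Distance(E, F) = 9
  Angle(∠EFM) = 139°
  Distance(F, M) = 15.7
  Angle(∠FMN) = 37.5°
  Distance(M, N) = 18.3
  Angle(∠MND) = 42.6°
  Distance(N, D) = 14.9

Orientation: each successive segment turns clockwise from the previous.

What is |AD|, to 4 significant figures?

11.91

S is at the origin; SA runs at -31.4° with length 24.1, so A = (20.57, -12.56). ∠SAP = 87.9° gives AP at -123.5° from the x-axis; with |AP| = 28.3, P = (4.951, -36.16). ∠APE = 63.4° gives PE at 119.9° from the x-axis; with |PE| = 8.3, E = (0.8133, -28.96). PE ⟂ EF, so EF runs at 29.90°; with |EF| = 9.0, F = (8.615, -24.47). ∠EFM = 139.0° gives FM at -11.10° from the x-axis; with |FM| = 15.7, M = (24.02, -27.50). ∠FMN = 37.5° gives MN at -153.6° from the x-axis; with |MN| = 18.3, N = (7.630, -35.63). ∠MND = 42.6° gives ND at 69.00° from the x-axis; with |ND| = 14.9, D = (12.97, -21.72). Then |AD| = |D − A| = 11.91.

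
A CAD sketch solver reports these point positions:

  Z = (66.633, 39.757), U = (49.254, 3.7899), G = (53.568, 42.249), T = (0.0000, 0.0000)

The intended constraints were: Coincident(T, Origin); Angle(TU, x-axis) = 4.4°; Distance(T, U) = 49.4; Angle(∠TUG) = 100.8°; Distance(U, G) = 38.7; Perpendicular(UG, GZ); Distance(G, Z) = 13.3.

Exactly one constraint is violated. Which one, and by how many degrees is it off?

Perpendicular(UG, GZ) — off by 4.40°.

T = (0.00, 0.00) ✓; TU at 4.400° ✓; |TU| = 49.40 ✓; ∠TUG = 100.8° ✓; |UG| = 38.70 ✓; ∠(UG, GZ) = 94.40° ✗; |GZ| = 13.30 ✓.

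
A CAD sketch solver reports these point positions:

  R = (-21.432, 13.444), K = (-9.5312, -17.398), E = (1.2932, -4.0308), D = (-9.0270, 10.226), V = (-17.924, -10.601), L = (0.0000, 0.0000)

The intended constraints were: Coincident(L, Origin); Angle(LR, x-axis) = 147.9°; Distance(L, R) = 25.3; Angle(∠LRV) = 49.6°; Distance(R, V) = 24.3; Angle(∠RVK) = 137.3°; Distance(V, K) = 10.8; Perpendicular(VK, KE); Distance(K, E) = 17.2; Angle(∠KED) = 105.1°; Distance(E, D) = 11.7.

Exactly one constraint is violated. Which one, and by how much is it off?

Distance(E, D) = 11.7 — off by 5.90.

L = (0.00, 0.00) ✓; LR at 147.9° ✓; |LR| = 25.30 ✓; ∠LRV = 49.60° ✓; |RV| = 24.30 ✓; ∠RVK = 137.3° ✓; |VK| = 10.80 ✓; ∠(VK, KE) = 90.00° ✓; |KE| = 17.20 ✓; ∠KED = 105.1° ✓; |ED| = 17.60 ✗.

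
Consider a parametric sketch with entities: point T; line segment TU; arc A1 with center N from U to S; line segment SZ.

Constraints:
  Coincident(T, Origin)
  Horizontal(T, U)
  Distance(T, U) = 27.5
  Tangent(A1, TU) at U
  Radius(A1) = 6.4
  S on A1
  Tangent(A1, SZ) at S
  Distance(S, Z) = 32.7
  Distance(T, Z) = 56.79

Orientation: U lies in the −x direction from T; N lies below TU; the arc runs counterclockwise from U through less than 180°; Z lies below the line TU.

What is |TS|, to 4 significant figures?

33.76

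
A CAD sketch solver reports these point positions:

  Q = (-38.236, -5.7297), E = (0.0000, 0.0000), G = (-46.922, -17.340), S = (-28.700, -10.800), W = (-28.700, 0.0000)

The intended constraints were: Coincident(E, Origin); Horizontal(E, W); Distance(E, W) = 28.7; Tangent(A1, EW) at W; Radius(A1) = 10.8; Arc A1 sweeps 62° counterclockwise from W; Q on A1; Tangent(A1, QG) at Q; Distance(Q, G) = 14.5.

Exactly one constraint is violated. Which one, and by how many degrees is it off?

Tangent(A1, QG) at Q — off by 8.80°.

E = (0.00, 0.00) ✓; E.y = 0.00, W.y = 0.00 ✓; |EW| = 28.70 ✓; ∠(SW, WE) = 90.00° ✓; |SW| = 10.80 ✓; bearing(S→Q) − bearing(S→W) = 62.00° ✓; |SQ| = 10.80 ✓; ∠(SQ, QG) = 98.80° ✗; |QG| = 14.50 ✓.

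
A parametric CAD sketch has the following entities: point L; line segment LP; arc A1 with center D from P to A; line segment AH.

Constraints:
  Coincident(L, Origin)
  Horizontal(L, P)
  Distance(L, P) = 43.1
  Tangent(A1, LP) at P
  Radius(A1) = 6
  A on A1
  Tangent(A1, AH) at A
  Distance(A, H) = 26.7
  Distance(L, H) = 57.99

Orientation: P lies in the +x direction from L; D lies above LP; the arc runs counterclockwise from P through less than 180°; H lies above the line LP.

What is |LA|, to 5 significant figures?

49.496

L is at the origin; L and P share the same y with |LP| = 43.1 and P on the +x side, so P = (43.100, 0.0000). Tangency of A1 to LP means the radius DP is perpendicular to LP, so D = P + (0, 6) = (43.100, 6.0000). Since DA ⟂ AH (tangency), |DH| = √(6.0² + 26.7²) = 27.366 regardless of where A sits on A1. So H lies on both circle(L, 57.99) and circle(D, 27.366); the above-LP intersection is H = (47.701, 32.976). A is the foot of the tangent from H: A = (49.092, 6.3125).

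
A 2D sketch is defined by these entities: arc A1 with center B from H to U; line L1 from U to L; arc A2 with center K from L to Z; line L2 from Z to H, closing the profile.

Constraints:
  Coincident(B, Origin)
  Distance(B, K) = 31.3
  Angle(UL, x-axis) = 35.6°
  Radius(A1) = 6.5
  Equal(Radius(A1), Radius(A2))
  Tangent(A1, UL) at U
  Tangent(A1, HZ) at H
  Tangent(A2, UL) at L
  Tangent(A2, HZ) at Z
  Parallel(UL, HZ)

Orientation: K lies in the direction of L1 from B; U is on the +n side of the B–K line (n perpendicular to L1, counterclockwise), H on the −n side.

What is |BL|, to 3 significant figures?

32.0

The slot axis is L1's direction at 35.6°, so u = (cos 35.6°, sin 35.6°) = (0.813, 0.582) and n = (−sin 35.6°, cos 35.6°) = (-0.582, 0.813). B is at the origin and K lies 31.3 along u from B, so K = 31.3·u = (25.5, 18.2). Tangency of A1 to both parallel lines with radius 6.5 puts U and H at B ± 6.5·n: U = (-3.78, 5.29), H = (3.78, -5.29). Equal radii place L and Z the same way about K: L = K + 6.5·n = (21.7, 23.5), Z = K − 6.5·n = (29.2, 12.9). Then |BL| = |L − B| = 32.0.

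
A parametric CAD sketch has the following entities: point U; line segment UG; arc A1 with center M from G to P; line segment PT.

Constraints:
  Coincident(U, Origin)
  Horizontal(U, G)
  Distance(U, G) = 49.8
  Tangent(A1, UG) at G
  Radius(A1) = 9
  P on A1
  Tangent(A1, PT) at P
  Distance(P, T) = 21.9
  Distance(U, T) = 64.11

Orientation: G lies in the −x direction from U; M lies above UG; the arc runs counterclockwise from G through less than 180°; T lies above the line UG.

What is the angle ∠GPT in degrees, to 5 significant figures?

116.77°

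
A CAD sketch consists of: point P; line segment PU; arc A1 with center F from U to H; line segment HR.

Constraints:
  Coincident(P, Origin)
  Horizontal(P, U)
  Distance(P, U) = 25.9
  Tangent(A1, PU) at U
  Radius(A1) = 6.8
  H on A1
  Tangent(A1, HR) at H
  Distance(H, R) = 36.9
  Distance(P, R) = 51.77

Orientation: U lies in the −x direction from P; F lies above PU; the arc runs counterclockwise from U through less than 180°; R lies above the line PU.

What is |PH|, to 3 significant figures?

20.9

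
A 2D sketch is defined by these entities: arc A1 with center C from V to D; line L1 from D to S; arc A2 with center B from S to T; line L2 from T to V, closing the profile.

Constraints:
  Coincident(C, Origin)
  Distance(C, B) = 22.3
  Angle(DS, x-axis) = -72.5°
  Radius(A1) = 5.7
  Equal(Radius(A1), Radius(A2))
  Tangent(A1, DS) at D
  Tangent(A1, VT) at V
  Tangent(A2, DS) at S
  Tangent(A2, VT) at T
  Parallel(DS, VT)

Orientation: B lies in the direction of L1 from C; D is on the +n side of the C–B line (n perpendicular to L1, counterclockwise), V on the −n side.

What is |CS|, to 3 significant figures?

23.0

The slot axis is L1's direction at -72.5°, so u = (cos -72.5°, sin -72.5°) = (0.301, -0.954) and n = (−sin -72.5°, cos -72.5°) = (0.954, 0.301). C is at the origin and B lies 22.3 along u from C, so B = 22.3·u = (6.71, -21.3). Tangency of A1 to both parallel lines with radius 5.7 puts D and V at C ± 5.7·n: D = (5.44, 1.71), V = (-5.44, -1.71). Equal radii place S and T the same way about B: S = B + 5.7·n = (12.1, -19.6), T = B − 5.7·n = (1.27, -23.0). Then |CS| = |S − C| = 23.0.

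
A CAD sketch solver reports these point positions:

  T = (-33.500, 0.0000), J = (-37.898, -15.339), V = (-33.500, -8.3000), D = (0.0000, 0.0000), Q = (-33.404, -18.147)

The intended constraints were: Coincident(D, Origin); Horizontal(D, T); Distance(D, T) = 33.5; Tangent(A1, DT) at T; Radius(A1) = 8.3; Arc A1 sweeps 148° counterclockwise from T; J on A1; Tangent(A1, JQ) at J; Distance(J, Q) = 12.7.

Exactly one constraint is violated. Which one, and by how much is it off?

Distance(J, Q) = 12.7 — off by 7.40.

D = (0.00, 0.00) ✓; D.y = 0.00, T.y = 0.00 ✓; |DT| = 33.50 ✓; ∠(VT, TD) = 90.00° ✓; |VT| = 8.300 ✓; bearing(V→J) − bearing(V→T) = 148.0° ✓; |VJ| = 8.300 ✓; ∠(VJ, JQ) = 90.00° ✓; |JQ| = 5.299 ✗.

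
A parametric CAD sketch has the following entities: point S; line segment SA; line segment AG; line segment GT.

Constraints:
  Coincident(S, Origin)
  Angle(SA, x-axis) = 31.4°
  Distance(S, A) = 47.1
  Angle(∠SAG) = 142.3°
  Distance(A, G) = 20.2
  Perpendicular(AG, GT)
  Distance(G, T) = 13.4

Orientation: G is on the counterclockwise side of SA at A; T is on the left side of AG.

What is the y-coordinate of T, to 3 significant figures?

48.2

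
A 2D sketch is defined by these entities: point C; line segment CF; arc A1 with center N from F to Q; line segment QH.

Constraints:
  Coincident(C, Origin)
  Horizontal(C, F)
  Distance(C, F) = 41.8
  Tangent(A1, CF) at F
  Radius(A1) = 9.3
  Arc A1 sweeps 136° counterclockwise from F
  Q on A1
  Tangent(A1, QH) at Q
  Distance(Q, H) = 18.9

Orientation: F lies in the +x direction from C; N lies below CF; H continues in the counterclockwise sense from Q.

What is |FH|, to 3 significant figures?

30.0

C is at the origin; CF is horizontal with |CF| = 41.8 and F on the +x side, so F = (41.8, 0.00). A1 meets CF tangentially, so NF is at right angles to CF, so N = F + (0, -9.3) = (41.8, -9.30). On A1, F sits at bearing 90° from N; a 136° counterclockwise sweep puts Q at bearing 226°, so Q = N + 9.3·(cos 226°, sin 226°) = (35.3, -16.0). Tangency of A1 to QH means the radius NQ is perpendicular to QH, so QH runs along (−sin 226°, cos 226°); with |QH| = 18.9, H = (48.9, -29.1). Then |FH| = |H − F| = 30.0.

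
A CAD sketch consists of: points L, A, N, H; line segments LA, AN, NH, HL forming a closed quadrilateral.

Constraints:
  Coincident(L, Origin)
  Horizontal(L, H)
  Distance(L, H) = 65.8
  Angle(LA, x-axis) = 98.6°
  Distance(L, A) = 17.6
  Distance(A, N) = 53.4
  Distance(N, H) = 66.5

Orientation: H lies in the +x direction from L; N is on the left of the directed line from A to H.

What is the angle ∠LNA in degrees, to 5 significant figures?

11.726°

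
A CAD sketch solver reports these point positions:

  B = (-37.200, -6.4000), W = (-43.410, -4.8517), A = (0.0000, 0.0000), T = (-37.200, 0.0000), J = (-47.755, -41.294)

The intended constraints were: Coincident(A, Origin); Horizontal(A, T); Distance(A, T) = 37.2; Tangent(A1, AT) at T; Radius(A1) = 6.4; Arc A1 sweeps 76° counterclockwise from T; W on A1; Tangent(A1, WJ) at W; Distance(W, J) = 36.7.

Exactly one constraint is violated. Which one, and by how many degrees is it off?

Tangent(A1, WJ) at W — off by 7.20°.

A = (0.00, 0.00) ✓; A.y = 0.00, T.y = 0.00 ✓; |AT| = 37.20 ✓; ∠(BT, TA) = 90.00° ✓; |BT| = 6.400 ✓; bearing(B→W) − bearing(B→T) = 76.00° ✓; |BW| = 6.400 ✓; ∠(BW, WJ) = 82.80° ✗; |WJ| = 36.70 ✓.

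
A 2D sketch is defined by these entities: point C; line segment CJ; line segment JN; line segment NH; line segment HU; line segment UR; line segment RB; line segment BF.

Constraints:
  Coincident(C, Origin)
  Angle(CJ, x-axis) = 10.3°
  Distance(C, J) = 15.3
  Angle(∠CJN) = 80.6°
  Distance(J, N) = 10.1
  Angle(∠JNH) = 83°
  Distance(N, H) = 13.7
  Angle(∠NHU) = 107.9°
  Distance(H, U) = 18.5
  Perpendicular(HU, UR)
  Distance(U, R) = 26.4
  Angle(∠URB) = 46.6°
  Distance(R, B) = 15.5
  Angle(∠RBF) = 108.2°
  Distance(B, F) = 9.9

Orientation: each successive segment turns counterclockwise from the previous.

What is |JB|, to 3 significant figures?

1.73

C is at the origin; CJ runs at 10.3° with length 15.3, so J = (15.1, 2.74). ∠CJN = 80.6° gives JN at 110° from the x-axis; with |JN| = 10.1, N = (11.6, 12.2). ∠JNH = 83.0° gives NH at -153° from the x-axis; with |NH| = 13.7, H = (-0.590, 6.09). ∠NHU = 107.9° gives HU at -81.2° from the x-axis; with |HU| = 18.5, U = (2.24, -12.2). HU ⟂ UR, so UR runs at 8.80°; with |UR| = 26.4, R = (28.3, -8.15). ∠URB = 46.6° gives RB at 142° from the x-axis; with |RB| = 15.5, B = (16.1, 1.35). Then |JB| = |B − J| = 1.73.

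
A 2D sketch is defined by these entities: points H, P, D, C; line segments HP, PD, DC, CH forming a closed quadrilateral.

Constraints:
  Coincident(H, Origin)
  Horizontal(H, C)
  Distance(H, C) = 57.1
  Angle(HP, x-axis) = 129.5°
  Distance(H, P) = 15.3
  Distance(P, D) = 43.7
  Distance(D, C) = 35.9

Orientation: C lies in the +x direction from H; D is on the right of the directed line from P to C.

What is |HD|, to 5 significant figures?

28.933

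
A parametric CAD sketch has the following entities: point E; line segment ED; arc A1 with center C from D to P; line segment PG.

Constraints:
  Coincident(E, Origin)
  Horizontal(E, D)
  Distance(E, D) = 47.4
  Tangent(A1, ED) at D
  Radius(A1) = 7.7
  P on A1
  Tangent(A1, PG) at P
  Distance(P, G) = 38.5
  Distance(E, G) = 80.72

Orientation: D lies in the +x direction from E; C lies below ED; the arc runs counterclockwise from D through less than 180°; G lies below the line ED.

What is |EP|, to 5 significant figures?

44.221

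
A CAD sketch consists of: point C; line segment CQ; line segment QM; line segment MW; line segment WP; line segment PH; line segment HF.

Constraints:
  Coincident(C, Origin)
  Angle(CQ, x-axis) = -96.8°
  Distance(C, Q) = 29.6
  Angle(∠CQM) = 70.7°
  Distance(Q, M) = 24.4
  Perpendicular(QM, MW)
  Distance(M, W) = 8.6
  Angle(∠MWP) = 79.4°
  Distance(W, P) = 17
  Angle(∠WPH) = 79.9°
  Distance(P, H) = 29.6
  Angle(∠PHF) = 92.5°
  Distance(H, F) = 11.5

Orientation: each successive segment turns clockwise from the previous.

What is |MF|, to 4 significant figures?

19.20

C is at the origin; CQ runs at -96.8° with length 29.6, so Q = (-3.505, -29.39). ∠CQM = 70.7° gives QM at 153.9° from the x-axis; with |QM| = 24.4, M = (-25.42, -18.66). QM ⟂ MW, so MW runs at 63.90°; with |MW| = 8.6, W = (-21.63, -10.93). ∠MWP = 79.4° gives WP at -36.70° from the x-axis; with |WP| = 17.0, P = (-8.003, -21.09). ∠WPH = 79.9° gives PH at -136.8° from the x-axis; with |PH| = 29.6, H = (-29.58, -41.36). ∠PHF = 92.5° gives HF at 135.7° from the x-axis; with |HF| = 11.5, F = (-37.81, -33.32). Then |MF| = |F − M| = 19.20.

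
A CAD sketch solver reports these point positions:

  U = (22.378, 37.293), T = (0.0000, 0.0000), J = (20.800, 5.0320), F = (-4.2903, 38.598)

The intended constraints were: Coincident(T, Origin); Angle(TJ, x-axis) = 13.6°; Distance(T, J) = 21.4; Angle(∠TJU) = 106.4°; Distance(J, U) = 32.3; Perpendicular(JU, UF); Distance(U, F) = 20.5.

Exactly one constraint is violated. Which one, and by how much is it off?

Distance(U, F) = 20.5 — off by 6.20.

T = (0.00, 0.00) ✓; TJ at 13.60° ✓; |TJ| = 21.40 ✓; ∠TJU = 106.4° ✓; |JU| = 32.30 ✓; ∠(JU, UF) = 90.00° ✓; |UF| = 26.70 ✗.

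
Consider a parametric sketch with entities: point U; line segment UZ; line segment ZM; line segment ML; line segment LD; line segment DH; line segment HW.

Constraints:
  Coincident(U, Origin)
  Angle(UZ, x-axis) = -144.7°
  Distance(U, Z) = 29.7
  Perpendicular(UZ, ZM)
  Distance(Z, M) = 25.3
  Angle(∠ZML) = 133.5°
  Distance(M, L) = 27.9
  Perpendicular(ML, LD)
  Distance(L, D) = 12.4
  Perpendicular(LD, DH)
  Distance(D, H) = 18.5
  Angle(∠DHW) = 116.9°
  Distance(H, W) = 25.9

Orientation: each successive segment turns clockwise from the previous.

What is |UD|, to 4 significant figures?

35.52

U is at the origin; UZ runs at -144.7° with length 29.7, so Z = (-24.24, -17.16). The perpendicularity gives ZM at right angles to UZ, so ZM runs at 125.3°; with |ZM| = 25.3, M = (-38.86, 3.486). ∠ZML = 133.5° gives ML at 78.80° from the x-axis; with |ML| = 27.9, L = (-33.44, 30.85). ML ⟂ LD, so LD runs at -11.20°; with |LD| = 12.4, D = (-21.28, 28.45). Then |UD| = |D − U| = 35.52.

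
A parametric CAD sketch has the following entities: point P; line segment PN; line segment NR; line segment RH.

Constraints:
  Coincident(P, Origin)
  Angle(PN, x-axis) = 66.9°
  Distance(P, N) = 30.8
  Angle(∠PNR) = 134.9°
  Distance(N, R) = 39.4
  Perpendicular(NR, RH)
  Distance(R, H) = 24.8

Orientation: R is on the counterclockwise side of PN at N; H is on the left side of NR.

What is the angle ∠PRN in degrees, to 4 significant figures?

19.64°

P is at the origin; PN runs at 66.9° with length 30.8, so N = 30.8·(cos 66.9°, sin 66.9°) = (12.08, 28.33). ∠PNR = 134.9°, so NR runs at 66.9° + (180° − 134.9°) = 112.0° from the x-axis; with |NR| = 39.4, R = N + 39.4·(cos 112.0°, sin 112.0°) = (-2.676, 64.86). Then cos ∠PRN = RP·RN / (|RP||RN|), giving 19.64°.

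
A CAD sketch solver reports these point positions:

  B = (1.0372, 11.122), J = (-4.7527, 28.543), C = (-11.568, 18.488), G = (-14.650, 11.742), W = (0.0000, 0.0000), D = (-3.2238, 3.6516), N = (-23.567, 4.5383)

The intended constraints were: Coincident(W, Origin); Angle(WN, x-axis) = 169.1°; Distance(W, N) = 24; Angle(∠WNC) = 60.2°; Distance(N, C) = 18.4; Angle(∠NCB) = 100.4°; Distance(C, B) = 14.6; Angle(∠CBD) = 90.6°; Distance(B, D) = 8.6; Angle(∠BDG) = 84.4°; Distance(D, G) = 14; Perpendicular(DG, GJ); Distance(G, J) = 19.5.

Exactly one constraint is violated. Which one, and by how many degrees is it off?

Perpendicular(DG, GJ) — off by 4.80°.

W = (0.00, 0.00) ✓; WN at 169.1° ✓; |WN| = 24.00 ✓; ∠WNC = 60.20° ✓; |NC| = 18.40 ✓; ∠NCB = 100.4° ✓; |CB| = 14.60 ✓; ∠CBD = 90.60° ✓; |BD| = 8.600 ✓; ∠BDG = 84.40° ✓; |DG| = 14.00 ✓; ∠(DG, GJ) = 85.20° ✗; |GJ| = 19.50 ✓.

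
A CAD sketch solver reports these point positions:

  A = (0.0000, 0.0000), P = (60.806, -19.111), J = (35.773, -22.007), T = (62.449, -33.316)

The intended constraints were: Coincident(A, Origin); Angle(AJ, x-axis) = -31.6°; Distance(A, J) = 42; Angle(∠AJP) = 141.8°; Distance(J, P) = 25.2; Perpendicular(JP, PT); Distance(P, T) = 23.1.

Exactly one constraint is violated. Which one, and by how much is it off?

Distance(P, T) = 23.1 — off by 8.80.

A = (0.00, 0.00) ✓; AJ at -31.60° ✓; |AJ| = 42.00 ✓; ∠AJP = 141.8° ✓; |JP| = 25.20 ✓; ∠(JP, PT) = 90.00° ✓; |PT| = 14.30 ✗.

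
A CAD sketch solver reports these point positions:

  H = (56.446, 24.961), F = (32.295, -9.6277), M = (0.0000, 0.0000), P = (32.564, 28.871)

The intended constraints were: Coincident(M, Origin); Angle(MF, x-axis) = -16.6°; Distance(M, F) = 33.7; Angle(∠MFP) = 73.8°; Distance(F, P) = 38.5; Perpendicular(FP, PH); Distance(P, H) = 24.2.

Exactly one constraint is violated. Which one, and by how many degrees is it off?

Perpendicular(FP, PH) — off by 8.90°.

M = (0.00, 0.00) ✓; MF at -16.60° ✓; |MF| = 33.70 ✓; ∠MFP = 73.80° ✓; |FP| = 38.50 ✓; ∠(FP, PH) = 98.90° ✗; |PH| = 24.20 ✓.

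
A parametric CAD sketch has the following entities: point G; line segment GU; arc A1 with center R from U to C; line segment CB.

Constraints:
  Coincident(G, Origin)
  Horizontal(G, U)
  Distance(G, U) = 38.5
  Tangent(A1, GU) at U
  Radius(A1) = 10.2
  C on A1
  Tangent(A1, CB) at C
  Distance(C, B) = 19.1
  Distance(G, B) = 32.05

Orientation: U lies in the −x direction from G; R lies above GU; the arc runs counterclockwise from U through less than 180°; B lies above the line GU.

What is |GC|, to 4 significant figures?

29.78

G is at the origin; G and U share the same y with |GU| = 38.5 and U on the −x side, so U = (-38.50, 0.000). Since A1 is tangent to GU there, RU ⟂ GU, so R = U + (0, 10.2) = (-38.50, 10.20). Since RC ⟂ CB (tangency), |RB| = √(10.2² + 19.1²) = 21.65 regardless of where C sits on A1. So B lies on both circle(G, 32.05) and circle(R, 21.65); the above-GU intersection is B = (-21.57, 23.70). C is the foot of the tangent from B: C = (-29.13, 6.163).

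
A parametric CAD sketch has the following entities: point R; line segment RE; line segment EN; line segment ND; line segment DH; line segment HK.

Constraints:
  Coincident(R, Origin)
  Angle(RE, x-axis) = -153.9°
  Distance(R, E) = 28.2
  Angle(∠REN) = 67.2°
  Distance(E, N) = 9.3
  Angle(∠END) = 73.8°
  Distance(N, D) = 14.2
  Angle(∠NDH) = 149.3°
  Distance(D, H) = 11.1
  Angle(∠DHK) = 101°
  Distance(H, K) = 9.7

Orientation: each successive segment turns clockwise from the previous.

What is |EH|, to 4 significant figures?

21.40

R is at the origin; RE runs at -153.9° with length 28.2, so E = (-25.32, -12.41). ∠REN = 67.2° gives EN at 93.30° from the x-axis; with |EN| = 9.3, N = (-25.86, -3.122). ∠END = 73.8° gives ND at -12.90° from the x-axis; with |ND| = 14.2, D = (-12.02, -6.292). ∠NDH = 149.3° gives DH at -43.60° from the x-axis; with |DH| = 11.1, H = (-3.980, -13.95). Then |EH| = |H − E| = 21.40.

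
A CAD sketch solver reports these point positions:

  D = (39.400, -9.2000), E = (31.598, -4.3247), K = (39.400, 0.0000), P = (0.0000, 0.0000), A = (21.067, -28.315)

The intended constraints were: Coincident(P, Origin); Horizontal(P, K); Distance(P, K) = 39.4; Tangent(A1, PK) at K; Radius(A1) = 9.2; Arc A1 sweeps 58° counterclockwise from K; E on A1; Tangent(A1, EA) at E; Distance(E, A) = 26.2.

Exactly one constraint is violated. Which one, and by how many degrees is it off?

Tangent(A1, EA) at E — off by 8.30°.

P = (0.00, 0.00) ✓; P.y = 0.00, K.y = 0.00 ✓; |PK| = 39.40 ✓; ∠(DK, KP) = 90.00° ✓; |DK| = 9.200 ✓; bearing(D→E) − bearing(D→K) = 58.00° ✓; |DE| = 9.200 ✓; ∠(DE, EA) = 81.70° ✗; |EA| = 26.20 ✓.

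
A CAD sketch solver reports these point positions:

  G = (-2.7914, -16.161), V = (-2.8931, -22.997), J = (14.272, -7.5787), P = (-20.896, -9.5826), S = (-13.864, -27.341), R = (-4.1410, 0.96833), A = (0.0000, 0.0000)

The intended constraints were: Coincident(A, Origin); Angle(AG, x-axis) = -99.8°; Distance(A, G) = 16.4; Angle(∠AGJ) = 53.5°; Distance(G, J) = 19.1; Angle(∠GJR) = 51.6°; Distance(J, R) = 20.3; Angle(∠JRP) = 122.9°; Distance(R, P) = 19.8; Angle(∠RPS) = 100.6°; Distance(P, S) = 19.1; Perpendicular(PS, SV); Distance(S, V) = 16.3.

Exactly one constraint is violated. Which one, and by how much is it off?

Distance(S, V) = 16.3 — off by 4.50.

A = (0.00, 0.00) ✓; AG at -99.80° ✓; |AG| = 16.40 ✓; ∠AGJ = 53.50° ✓; |GJ| = 19.10 ✓; ∠GJR = 51.60° ✓; |JR| = 20.30 ✓; ∠JRP = 122.9° ✓; |RP| = 19.80 ✓; ∠RPS = 100.6° ✓; |PS| = 19.10 ✓; ∠(PS, SV) = 90.00° ✓; |SV| = 11.80 ✗.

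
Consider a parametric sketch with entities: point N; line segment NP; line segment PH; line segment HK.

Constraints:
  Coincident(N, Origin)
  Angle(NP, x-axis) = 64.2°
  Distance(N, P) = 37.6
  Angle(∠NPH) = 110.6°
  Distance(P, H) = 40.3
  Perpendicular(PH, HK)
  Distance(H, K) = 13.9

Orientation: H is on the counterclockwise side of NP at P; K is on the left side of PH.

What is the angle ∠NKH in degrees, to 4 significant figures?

111.7°

N is at the origin; NP runs at 64.2° with length 37.6, so P = 37.6·(cos 64.2°, sin 64.2°) = (16.36, 33.85). ∠NPH = 110.6°, so PH runs at 64.2° + (180° − 110.6°) = 133.6° from the x-axis; with |PH| = 40.3, H = P + 40.3·(cos 133.6°, sin 133.6°) = (-11.43, 63.04). The perpendicularity gives HK at right angles to PH; with |HK| = 13.9 on the left of PH, K = H + 13.9·(-0.7242, -0.6896) = (-21.49, 53.45). Then cos ∠NKH = KN·KH / (|KN||KH|), giving 111.7°.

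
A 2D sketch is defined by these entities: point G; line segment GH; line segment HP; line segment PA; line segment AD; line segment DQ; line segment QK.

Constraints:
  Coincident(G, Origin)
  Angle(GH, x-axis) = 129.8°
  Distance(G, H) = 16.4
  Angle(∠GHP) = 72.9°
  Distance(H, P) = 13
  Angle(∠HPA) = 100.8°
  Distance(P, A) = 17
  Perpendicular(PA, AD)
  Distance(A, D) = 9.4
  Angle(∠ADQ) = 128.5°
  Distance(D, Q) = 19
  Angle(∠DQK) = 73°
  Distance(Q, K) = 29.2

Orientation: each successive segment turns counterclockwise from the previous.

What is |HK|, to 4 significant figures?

19.69

G is at the origin; GH runs at 129.8° with length 16.4, so H = (-10.50, 12.60). ∠GHP = 72.9° gives HP at -123.1° from the x-axis; with |HP| = 13.0, P = (-17.60, 1.710). ∠HPA = 100.8° gives PA at -43.90° from the x-axis; with |PA| = 17.0, A = (-5.348, -10.08). The perpendicularity gives AD at right angles to PA, so AD runs at 46.10°; with |AD| = 9.4, D = (1.170, -3.305). ∠ADQ = 128.5° gives DQ at 97.60° from the x-axis; with |DQ| = 19.0, Q = (-1.343, 15.53). ∠DQK = 73.0° gives QK at -155.4° from the x-axis; with |QK| = 29.2, K = (-27.89, 3.373). Then |HK| = |K − H| = 19.69.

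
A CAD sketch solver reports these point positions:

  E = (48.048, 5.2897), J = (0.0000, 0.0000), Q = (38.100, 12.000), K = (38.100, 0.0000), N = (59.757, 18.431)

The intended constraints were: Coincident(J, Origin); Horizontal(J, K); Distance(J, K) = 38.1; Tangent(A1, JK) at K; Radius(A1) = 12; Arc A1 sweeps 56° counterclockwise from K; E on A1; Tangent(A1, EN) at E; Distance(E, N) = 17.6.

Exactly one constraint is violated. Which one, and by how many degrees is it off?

Tangent(A1, EN) at E — off by 7.70°.

J = (0.00, 0.00) ✓; J.y = 0.00, K.y = 0.00 ✓; |JK| = 38.10 ✓; ∠(QK, KJ) = 90.00° ✓; |QK| = 12.00 ✓; bearing(Q→E) − bearing(Q→K) = 56.00° ✓; |QE| = 12.00 ✓; ∠(QE, EN) = 97.70° ✗; |EN| = 17.60 ✓.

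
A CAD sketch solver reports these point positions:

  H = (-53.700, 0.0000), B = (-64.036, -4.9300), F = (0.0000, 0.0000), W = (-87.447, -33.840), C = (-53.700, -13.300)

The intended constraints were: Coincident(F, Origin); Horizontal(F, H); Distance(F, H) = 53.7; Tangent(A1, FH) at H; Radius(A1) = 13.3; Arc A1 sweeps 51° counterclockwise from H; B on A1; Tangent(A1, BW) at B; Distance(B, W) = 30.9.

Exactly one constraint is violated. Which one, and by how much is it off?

Distance(B, W) = 30.9 — off by 6.30.

F = (0.00, 0.00) ✓; F.y = 0.00, H.y = 0.00 ✓; |FH| = 53.70 ✓; ∠(CH, HF) = 90.00° ✓; |CH| = 13.30 ✓; bearing(C→B) − bearing(C→H) = 51.00° ✓; |CB| = 13.30 ✓; ∠(CB, BW) = 90.00° ✓; |BW| = 37.20 ✗.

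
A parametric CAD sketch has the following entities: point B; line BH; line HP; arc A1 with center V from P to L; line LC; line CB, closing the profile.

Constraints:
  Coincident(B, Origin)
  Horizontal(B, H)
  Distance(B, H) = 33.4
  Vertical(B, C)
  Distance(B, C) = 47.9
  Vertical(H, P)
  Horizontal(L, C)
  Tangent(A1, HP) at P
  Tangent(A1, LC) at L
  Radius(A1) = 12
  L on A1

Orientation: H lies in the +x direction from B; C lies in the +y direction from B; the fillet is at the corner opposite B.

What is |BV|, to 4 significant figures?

41.79

B is at the origin; BH is horizontal with |BH| = 33.4 and H on the +x side, so H = (33.40, 0.000). B and C share the same x with |BC| = 47.9 and C on the +y side, so C = (0.000, 47.90). The virtual corner opposite B is at (33.40, 47.90). Tangency of A1 to HP means the radius VP is perpendicular to HP and A1 meets LC tangentially, so VL is at right angles to LC, with radius 12.0, so the center V sits 12.0 in from both sides at V = (21.40, 35.90). Then |BV| = |V − B| = 41.79.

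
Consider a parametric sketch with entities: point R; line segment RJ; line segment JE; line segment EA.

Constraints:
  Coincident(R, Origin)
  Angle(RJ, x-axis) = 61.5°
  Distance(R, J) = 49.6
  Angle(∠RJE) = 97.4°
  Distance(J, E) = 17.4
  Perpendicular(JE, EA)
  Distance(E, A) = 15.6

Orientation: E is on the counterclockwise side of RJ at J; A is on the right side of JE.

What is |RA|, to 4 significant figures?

69.02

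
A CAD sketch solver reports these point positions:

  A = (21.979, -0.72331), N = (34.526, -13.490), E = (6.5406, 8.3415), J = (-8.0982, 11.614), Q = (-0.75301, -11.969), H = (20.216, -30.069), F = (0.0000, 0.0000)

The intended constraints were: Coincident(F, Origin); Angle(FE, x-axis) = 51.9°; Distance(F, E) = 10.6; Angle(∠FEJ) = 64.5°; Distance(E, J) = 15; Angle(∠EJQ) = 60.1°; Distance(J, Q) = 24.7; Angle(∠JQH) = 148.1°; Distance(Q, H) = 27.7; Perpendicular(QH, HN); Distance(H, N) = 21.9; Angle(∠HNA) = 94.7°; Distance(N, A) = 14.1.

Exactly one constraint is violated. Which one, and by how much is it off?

Distance(N, A) = 14.1 — off by 3.80.

F = (0.00, 0.00) ✓; FE at 51.90° ✓; |FE| = 10.60 ✓; ∠FEJ = 64.50° ✓; |EJ| = 15.00 ✓; ∠EJQ = 60.10° ✓; |JQ| = 24.70 ✓; ∠JQH = 148.1° ✓; |QH| = 27.70 ✓; ∠(QH, HN) = 90.00° ✓; |HN| = 21.90 ✓; ∠HNA = 94.70° ✓; |NA| = 17.90 ✗.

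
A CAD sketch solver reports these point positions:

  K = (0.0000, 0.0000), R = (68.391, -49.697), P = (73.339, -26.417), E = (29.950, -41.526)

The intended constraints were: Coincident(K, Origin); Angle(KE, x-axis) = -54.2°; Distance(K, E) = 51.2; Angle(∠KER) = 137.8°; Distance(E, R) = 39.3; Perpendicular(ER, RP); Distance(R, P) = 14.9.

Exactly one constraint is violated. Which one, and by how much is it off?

Distance(R, P) = 14.9 — off by 8.90.

K = (0.00, 0.00) ✓; KE at -54.20° ✓; |KE| = 51.20 ✓; ∠KER = 137.8° ✓; |ER| = 39.30 ✓; ∠(ER, RP) = 90.00° ✓; |RP| = 23.80 ✗.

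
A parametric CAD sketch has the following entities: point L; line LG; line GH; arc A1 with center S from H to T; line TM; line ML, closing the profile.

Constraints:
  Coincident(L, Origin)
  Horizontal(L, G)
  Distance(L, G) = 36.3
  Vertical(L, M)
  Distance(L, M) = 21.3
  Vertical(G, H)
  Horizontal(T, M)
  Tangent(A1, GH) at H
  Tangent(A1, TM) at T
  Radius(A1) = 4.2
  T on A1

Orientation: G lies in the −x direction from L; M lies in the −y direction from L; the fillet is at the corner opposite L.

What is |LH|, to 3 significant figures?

40.1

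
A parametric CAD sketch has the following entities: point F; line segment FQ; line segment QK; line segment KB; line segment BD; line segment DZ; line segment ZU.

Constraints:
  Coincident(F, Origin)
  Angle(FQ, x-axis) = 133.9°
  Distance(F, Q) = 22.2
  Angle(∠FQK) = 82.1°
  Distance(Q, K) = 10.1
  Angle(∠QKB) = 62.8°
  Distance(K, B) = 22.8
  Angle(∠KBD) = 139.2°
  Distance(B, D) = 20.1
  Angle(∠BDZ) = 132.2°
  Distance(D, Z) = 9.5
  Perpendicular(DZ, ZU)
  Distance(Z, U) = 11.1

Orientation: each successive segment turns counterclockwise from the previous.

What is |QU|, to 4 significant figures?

26.49

F is at the origin; FQ runs at 133.9° with length 22.2, so Q = (-15.39, 16.00). ∠FQK = 82.1° gives QK at -128.2° from the x-axis; with |QK| = 10.1, K = (-21.64, 8.059). ∠QKB = 62.8° gives KB at -11.00° from the x-axis; with |KB| = 22.8, B = (0.7417, 3.709). ∠KBD = 139.2° gives BD at 29.80° from the x-axis; with |BD| = 20.1, D = (18.18, 13.70). ∠BDZ = 132.2° gives DZ at 77.60° from the x-axis; with |DZ| = 9.5, Z = (20.22, 22.98). The perpendicularity gives ZU at right angles to DZ, so ZU runs at 167.6°; with |ZU| = 11.1, U = (9.383, 25.36). Then |QU| = |U − Q| = 26.49.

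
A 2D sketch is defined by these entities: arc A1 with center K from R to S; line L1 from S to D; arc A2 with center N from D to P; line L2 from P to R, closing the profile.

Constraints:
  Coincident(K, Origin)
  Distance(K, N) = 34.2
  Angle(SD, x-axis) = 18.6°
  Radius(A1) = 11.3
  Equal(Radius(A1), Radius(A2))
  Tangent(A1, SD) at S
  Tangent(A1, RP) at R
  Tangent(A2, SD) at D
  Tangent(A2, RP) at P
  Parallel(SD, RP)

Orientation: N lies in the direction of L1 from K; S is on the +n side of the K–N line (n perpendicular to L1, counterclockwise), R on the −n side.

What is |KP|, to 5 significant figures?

36.018

The slot axis is L1's direction at 18.6°, so u = (cos 18.6°, sin 18.6°) = (0.94777, 0.31896) and n = (−sin 18.6°, cos 18.6°) = (-0.31896, 0.94777). K is at the origin and N lies 34.2 along u from K, so N = 34.2·u = (32.414, 10.908). Tangency of A1 to both parallel lines with radius 11.3 puts S and R at K ± 11.3·n: S = (-3.6042, 10.710), R = (3.6042, -10.710). Equal radii place D and P the same way about N: D = N + 11.3·n = (28.809, 21.618), P = N − 11.3·n = (36.018, 0.19863). Then |KP| = |P − K| = 36.018.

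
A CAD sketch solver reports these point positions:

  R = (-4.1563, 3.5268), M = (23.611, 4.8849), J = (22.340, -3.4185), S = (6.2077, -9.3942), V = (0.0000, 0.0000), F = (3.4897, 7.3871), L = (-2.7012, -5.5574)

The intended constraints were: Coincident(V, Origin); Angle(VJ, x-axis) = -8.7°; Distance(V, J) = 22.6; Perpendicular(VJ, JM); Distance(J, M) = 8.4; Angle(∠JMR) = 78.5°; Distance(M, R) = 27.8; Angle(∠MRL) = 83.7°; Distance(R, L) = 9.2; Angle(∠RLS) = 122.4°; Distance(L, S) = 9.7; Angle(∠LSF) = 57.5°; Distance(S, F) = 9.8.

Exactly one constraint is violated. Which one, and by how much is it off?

Distance(S, F) = 9.8 — off by 7.20.

V = (0.00, 0.00) ✓; VJ at -8.700° ✓; |VJ| = 22.60 ✓; ∠(VJ, JM) = 90.00° ✓; |JM| = 8.400 ✓; ∠JMR = 78.50° ✓; |MR| = 27.80 ✓; ∠MRL = 83.70° ✓; |RL| = 9.200 ✓; ∠RLS = 122.4° ✓; |LS| = 9.700 ✓; ∠LSF = 57.50° ✓; |SF| = 17.00 ✗.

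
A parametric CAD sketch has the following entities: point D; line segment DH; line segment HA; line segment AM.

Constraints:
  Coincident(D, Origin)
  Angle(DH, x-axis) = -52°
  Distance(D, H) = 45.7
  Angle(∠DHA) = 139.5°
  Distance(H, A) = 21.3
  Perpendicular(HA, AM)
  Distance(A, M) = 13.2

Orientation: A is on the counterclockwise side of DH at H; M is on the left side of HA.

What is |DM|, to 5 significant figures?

58.423

D is at the origin; DH runs at -52.0° with length 45.7, so H = 45.7·(cos -52.0°, sin -52.0°) = (28.136, -36.012). ∠DHA = 139.5°, so HA runs at -52.0° + (180° − 139.5°) = -11.500° from the x-axis; with |HA| = 21.3, A = H + 21.3·(cos -11.500°, sin -11.500°) = (49.008, -40.259). HA ⟂ AM; with |AM| = 13.2 on the left of HA, M = A + 13.2·(0.19937, 0.97992) = (51.640, -27.324). Then |DM| = |M − D| = 58.423.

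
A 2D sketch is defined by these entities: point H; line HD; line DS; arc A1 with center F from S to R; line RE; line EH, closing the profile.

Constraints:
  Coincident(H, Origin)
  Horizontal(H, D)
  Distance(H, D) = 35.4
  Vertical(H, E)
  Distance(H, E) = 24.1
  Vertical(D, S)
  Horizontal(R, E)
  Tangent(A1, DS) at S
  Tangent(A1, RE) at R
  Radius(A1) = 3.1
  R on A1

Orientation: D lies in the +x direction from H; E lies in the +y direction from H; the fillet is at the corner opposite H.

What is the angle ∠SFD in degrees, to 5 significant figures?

81.603°

H is at the origin; H and D share the same y with |HD| = 35.4 and D on the +x side, so D = (35.400, 0.0000). HE is vertical with |HE| = 24.1 and E on the +y side, so E = (0.0000, 24.100). The virtual corner opposite H is at (35.400, 24.100). Since A1 is tangent to DS there, FS ⟂ DS and since A1 is tangent to RE there, FR ⟂ RE, with radius 3.1, so the center F sits 3.1 in from both sides at F = (32.300, 21.000). That places the tangent points at S = (35.400, 21.000) on DS and R = (32.300, 24.100) on RE. Then cos ∠SFD = FS·FD / (|FS||FD|), giving 81.603°.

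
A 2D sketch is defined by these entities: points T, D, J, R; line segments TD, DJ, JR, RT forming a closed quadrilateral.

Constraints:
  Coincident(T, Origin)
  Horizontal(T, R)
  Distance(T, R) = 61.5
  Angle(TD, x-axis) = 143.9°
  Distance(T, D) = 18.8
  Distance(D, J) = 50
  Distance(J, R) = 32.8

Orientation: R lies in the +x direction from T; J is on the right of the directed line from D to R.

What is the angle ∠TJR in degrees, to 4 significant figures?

144.4°

Checks: |DJ| = 50.00 ✓; |JR| = 32.80 ✓.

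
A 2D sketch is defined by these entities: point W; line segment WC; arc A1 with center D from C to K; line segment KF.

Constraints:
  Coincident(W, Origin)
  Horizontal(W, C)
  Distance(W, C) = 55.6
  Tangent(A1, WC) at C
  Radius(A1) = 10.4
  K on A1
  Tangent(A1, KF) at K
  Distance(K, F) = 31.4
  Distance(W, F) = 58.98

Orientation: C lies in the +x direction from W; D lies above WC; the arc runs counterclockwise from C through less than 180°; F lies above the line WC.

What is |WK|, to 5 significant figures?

65.705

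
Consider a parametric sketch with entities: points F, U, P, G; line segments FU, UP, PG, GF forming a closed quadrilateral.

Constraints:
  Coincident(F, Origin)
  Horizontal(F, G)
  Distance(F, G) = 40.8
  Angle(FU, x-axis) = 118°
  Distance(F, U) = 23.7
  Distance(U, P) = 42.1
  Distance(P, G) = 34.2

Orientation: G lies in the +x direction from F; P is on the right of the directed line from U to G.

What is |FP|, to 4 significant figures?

18.45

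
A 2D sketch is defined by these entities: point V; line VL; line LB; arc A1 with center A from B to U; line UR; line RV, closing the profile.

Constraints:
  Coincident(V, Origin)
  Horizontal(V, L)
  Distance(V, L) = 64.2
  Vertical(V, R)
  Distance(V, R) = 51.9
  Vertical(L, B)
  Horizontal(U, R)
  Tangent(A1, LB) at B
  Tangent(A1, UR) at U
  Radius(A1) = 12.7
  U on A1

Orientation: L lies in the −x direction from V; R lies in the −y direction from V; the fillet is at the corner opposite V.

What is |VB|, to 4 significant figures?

75.22

V is at the origin; V and L share the same y with |VL| = 64.2 and L on the −x side, so L = (-64.20, 0.000). V and R share the same x with |VR| = 51.9 and R on the −y side, so R = (0.000, -51.90). The virtual corner opposite V is at (-64.20, -51.90). A1 meets LB tangentially, so AB is at right angles to LB and since A1 is tangent to UR there, AU ⟂ UR, with radius 12.7, so the center A sits 12.7 in from both sides at A = (-51.50, -39.20). That places the tangent points at B = (-64.20, -39.20) on LB and U = (-51.50, -51.90) on UR. Then |VB| = |B − V| = 75.22.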